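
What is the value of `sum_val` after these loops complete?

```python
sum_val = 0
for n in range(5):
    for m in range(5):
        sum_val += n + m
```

Sum of all n+m for n,m in 5x5
`sum_val` takes the values: 0 → 1 → 3 → 6 → 10 → 11 → 13 → 16 → 20 → 25 → 27 → 30 → 34 → 39 → 45 → 48 → 52 → 57 → 63 → 70 → 74 → 79 → 85 → 92 → 100

Answer: 100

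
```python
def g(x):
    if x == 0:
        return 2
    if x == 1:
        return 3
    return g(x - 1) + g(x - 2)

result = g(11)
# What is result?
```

Build up from base cases: g(0)=2, g(1)=3, g(2)=5, g(3)=8, g(4)=13, g(5)=21, g(6)=34, ..., g(11)=377

Answer: 377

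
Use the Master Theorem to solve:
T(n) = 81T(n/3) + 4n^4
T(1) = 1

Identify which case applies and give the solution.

a=81, b=3, f(n)=4n^4. log_3(81) = 4. Since c=4 = 4, Case 2 applies: T(n) = Θ(n^log_b(a) · log n) = O(n^4 log n).

Answer: O(n^4 log n) - Case 2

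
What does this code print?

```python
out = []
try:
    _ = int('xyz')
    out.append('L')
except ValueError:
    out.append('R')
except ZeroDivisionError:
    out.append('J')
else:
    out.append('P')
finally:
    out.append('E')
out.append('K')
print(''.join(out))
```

Execution trace: 'R' (except ValueError) → 'E' (finally) → 'K' (after the try/except). Output: REK

Answer: REK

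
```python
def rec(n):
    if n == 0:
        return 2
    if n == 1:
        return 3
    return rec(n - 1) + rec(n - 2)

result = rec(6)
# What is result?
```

Build up from base cases: rec(0)=2, rec(1)=3, rec(2)=5, rec(3)=8, rec(4)=13, rec(5)=21, rec(6)=34

Answer: 34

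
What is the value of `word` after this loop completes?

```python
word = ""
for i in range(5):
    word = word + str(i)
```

Concatenate digits 0 to 4
`word` takes the values: "" → "0" → "01" → "012" → "0123" → "01234"

Answer: "01234"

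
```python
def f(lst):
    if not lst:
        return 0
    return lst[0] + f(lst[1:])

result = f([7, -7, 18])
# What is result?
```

7 + (-7) + 18 + 0 = 18

Answer: 18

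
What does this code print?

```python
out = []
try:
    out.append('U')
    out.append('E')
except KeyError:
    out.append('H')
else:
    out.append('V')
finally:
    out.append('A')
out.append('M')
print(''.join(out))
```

Execution trace: 'U' (try body) → 'E' (try body, no exception) → 'V' (else) → 'A' (finally) → 'M' (after the try/except). Output: UEVAM

Answer: UEVAM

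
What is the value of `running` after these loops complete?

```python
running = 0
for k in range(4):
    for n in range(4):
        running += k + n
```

Sum of all k+n for k,n in 4x4
`running` takes the values: 0 → 1 → 3 → 6 → 7 → 9 → 12 → 16 → 18 → 21 → 25 → 30 → 33 → 37 → 42 → 48

Answer: 48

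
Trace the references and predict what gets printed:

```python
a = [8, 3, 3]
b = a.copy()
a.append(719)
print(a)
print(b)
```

Key concept: list.copy() creates independent copy.
Step by step:
`a = [8, 3, 3]` → a = [8, 3, 3]
`b = a.copy()` → b = [8, 3, 3]
`a.append(719)` → a = [8, 3, 3, 719]
`print(a)` → prints [8, 3, 3, 719]
`print(b)` → prints [8, 3, 3]

Answer:
[8, 3, 3, 719]
[8, 3, 3]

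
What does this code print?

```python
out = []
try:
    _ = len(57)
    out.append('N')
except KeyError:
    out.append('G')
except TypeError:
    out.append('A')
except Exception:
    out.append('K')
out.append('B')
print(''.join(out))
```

Execution trace: 'A' (except TypeError) → 'B' (after the try/except). Output: AB

Answer: AB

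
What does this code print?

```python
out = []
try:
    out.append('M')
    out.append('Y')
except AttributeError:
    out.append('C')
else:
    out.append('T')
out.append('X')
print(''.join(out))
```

Execution trace: 'M' (try body) → 'Y' (try body, no exception) → 'T' (else) → 'X' (after the try/except). Output: MYTX

Answer: MYTX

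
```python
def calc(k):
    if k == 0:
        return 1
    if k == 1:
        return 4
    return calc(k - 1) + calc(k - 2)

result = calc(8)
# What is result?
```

Build up from base cases: calc(0)=1, calc(1)=4, calc(2)=5, calc(3)=9, calc(4)=14, calc(5)=23, calc(6)=37, ..., calc(8)=97

Answer: 97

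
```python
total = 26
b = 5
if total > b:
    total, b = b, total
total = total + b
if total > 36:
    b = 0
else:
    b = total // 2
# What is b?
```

Trace:
`total = 26` → total = 26
`b = 5` → b = 5
`if total > b: ...` → total > b is True → total = 5; b = 26
`total = total + b` → total = 31
`if total > 36: ...` → total > 36 is False, take else branch → b = 15
So b = 15

Answer: 15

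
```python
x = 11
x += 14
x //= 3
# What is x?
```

Trace:
`x = 11` → x = 11
`x += 14` → x = 25
`x //= 3` → x = 8
So x = 8

Answer: 8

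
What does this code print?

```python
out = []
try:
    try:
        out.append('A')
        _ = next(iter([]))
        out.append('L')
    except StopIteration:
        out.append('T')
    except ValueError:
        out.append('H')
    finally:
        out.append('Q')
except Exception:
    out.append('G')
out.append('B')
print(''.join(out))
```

Execution trace: 'A' (inner try body) → 'T' (inner except StopIteration) → 'Q' (inner finally) → 'B' (after the try/except). Output: ATQB

Answer: ATQB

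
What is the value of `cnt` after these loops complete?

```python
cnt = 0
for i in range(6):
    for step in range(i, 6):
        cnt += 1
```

Upper triangle: 6 + 5 + ... + 1
`cnt` takes the values: 0 → 1 → 2 → 3 → 4 → 5 → 6 → 7 → 8 → 9 → 10 → 11 → 12 → 13 → 14 → 15 → 16 → 17 → 18 → 19 → 20 → 21

Answer: 21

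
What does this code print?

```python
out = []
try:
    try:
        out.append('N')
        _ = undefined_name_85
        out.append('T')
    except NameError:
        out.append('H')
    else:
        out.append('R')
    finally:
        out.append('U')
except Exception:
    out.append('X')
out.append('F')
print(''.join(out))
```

Execution trace: 'N' (inner try body) → 'H' (inner except NameError) → 'U' (inner finally) → 'F' (after the try/except). Output: NHUF

Answer: NHUF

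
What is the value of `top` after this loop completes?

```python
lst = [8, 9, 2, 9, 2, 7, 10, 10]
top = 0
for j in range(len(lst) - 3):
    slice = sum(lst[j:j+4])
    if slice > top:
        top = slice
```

Max sum of 4-element window in [8, 9, 2, 9, 2, 7, 10, 10]
`top` takes the values: 0 → 28 → 29

Answer: 29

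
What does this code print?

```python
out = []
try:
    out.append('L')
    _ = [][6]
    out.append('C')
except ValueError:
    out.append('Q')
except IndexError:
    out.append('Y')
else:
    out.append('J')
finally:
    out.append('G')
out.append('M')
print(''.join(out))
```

Execution trace: 'L' (try body) → 'Y' (except IndexError) → 'G' (finally) → 'M' (after the try/except). Output: LYGM

Answer: LYGM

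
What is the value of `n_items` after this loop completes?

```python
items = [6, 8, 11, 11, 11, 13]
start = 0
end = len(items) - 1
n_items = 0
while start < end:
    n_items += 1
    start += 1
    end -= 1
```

Iterations until pointers meet (list length 6)
`n_items` takes the values: 0 → 1 → 2 → 3

Answer: 3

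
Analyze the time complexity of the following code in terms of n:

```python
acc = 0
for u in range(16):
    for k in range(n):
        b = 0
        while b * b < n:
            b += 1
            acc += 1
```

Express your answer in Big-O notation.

Each loop level contributes: 1 × n × √n. Multiplying the contributions gives O(n√n).

Answer: O(n√n)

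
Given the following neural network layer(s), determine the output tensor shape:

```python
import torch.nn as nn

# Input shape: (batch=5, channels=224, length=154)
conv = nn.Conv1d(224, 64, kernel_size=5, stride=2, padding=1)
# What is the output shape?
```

Input: (5, 224, 154) -> Output: (5, 64, 76)

Answer: (5, 64, 76)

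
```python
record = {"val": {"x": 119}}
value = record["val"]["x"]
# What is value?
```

Trace:
`record = {"val": {"x": 119}}` → record = {'val': {'x': 119}}
`value = record["val"]["x"]` → value = 119
So value = 119

Answer: 119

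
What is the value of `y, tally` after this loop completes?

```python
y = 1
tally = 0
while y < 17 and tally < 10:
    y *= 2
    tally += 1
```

Double until >= 17 or 10 iterations
`y, tally` takes the values: (1, 0) → (2, 0) → (2, 1) → (4, 1) → (4, 2) → (8, 2) → (8, 3) → (16, 3) → (16, 4) → (32, 4) → (32, 5)

Answer: 32, 5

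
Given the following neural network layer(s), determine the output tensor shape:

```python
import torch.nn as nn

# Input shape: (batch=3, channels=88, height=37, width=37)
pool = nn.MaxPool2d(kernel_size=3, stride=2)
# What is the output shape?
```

Input: (3, 88, 37, 37) -> Output: (3, 88, 18, 18)

Answer: (3, 88, 18, 18)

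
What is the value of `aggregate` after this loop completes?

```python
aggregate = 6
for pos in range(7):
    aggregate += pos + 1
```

Start at 6, add 1 to 7 = 34
`aggregate` takes the values: 6 → 7 → 9 → 12 → 16 → 21 → 27 → 34

Answer: 34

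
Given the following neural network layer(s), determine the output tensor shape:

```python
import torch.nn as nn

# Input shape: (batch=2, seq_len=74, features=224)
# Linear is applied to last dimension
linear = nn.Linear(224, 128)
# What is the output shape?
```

Input: (2, 74, 224) -> Output: (2, 74, 128)

Answer: (2, 74, 128)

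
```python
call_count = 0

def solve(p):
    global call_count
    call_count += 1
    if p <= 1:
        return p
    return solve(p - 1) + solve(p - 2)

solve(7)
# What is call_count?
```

Calls(p) = 1 + Calls(p-1) + Calls(p-2); Calls(0)=Calls(1)=1. For p=7 this gives 41.

Answer: 41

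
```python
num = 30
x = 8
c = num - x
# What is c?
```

Trace:
`num = 30` → num = 30
`x = 8` → x = 8
`c = num - x` → c = 22
So c = 22

Answer: 22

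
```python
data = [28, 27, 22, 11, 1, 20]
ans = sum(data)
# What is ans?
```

Trace:
`data = [28, 27, 22, 11, 1, 20]` → data = [28, 27, 22, 11, 1, 20]
`ans = sum(data)` → ans = 109
So ans = 109

Answer: 109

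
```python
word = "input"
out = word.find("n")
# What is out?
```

Trace:
`word = "input"` → word = 'input'
`out = word.find("n")` → out = 1
So out = 1

Answer: 1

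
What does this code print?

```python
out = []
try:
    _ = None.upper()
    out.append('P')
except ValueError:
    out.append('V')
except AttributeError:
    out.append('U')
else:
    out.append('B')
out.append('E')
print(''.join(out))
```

Execution trace: 'U' (except AttributeError) → 'E' (after the try/except). Output: UE

Answer: UE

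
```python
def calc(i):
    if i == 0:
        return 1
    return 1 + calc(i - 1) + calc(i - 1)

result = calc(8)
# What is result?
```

calc(i) = 1 + 2·calc(i-1), calc(0)=1. Closed form: (1+1)·2^8 - 1 = 511.

Answer: 511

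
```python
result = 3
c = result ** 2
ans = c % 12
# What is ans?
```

Trace:
`result = 3` → result = 3
`c = result ** 2` → c = 9
`ans = c % 12` → ans = 9
So ans = 9

Answer: 9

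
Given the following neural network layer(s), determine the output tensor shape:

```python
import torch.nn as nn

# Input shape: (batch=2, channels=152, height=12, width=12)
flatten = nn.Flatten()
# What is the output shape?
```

Input: (2, 152, 12, 12) -> Output: (2, 21888)

Answer: (2, 21888)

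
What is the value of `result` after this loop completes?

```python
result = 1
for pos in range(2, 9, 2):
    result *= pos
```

Product of even numbers 2 to 8
`result` takes the values: 1 → 2 → 8 → 48 → 384

Answer: 384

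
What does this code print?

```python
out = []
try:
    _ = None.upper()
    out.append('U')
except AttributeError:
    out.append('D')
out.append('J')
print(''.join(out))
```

Execution trace: 'D' (except AttributeError) → 'J' (after the try/except). Output: DJ

Answer: DJ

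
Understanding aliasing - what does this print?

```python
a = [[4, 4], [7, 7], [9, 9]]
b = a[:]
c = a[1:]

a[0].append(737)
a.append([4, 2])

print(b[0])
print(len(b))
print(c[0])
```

Key concept: slice with nested mutation.
Step by step:
`a = [[4, 4], [7, 7], [9, 9]]` → a = [[4, 4], [7, 7], [9, 9]]
`b = a[:]` → b = [[4, 4], [7, 7], [9, 9]]
`c = a[1:]` → c = [[7, 7], [9, 9]]
`a[0].append(737)` → a = [[4, 4, 737], [7, 7], [9, 9]]; b = [[4, 4, 737], [7, 7], [9, 9]]
`a.append([4, 2])` → a = [[4, 4, 737], [7, 7], [9, 9], [4, 2]]
`print(b[0])` → prints [4, 4, 737]
`print(len(b))` → prints 3
`print(c[0])` → prints [7, 7]

Answer:
[4, 4, 737]
3
[7, 7]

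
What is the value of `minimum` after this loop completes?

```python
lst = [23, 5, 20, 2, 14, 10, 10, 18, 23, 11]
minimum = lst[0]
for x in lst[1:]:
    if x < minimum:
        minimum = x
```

Minimum of [23, 5, 20, 2, 14, 10, 10, 18, 23, 11]
`minimum` takes the values: 23 → 5 → 2

Answer: 2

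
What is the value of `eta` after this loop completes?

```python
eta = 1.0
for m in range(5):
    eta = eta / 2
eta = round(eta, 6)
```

Halving LR 5 times: 1 / 2^5
`eta` takes the values: 1.0 → 0.5 → 0.25 → 0.125 → 0.0625 → 0.03125

Answer: 0.03125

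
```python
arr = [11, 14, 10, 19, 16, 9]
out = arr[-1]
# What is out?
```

Trace:
`arr = [11, 14, 10, 19, 16, 9]` → arr = [11, 14, 10, 19, 16, 9]
`out = arr[-1]` → out = 9
So out = 9

Answer: 9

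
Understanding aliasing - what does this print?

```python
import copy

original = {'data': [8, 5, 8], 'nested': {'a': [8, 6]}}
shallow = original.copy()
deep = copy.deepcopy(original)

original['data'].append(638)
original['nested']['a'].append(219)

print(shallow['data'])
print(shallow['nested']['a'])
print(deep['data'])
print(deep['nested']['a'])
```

Key concept: comparing shallow vs deep copy.
Step by step:
`original = {'data': [8, 5, 8], 'nested': {'a': [8, 6]}}` → original = {'data': [8, 5, 8], 'nested': {'a': [8, 6]}}
`shallow = original.copy()` → shallow = {'data': [8, 5, 8], 'nested': {'a': [8, 6]}}
`deep = copy.deepcopy(original)` → deep = {'data': [8, 5, 8], 'nested': {'a': [8, 6]}}
`original['data'].append(638)` → original = {'data': [8, 5, 8, 638], 'nested': {'a': [8, 6]}}; shallow = {'data': [8, 5, 8, 638], 'nested': {'a': [8, 6]}}
`original['nested']['a'].append(219)` → original = {'data': [8, 5, 8, 638], 'nested': {'a': [8, 6, 219]}}; shallow = {'data': [8, 5, 8, 638], 'nested': {'a': [8, 6, 219]}}
`print(shallow['data'])` → prints [8, 5, 8, 638]
`print(shallow['nested']['a'])` → prints [8, 6, 219]
`print(deep['data'])` → prints [8, 5, 8]
`print(deep['nested']['a'])` → prints [8, 6]

Answer:
[8, 5, 8, 638]
[8, 6, 219]
[8, 5, 8]
[8, 6]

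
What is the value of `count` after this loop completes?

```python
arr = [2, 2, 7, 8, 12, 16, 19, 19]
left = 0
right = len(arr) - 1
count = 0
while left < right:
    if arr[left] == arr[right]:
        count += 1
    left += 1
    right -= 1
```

Count matching pairs from ends
`count` takes the values: 0

Answer: 0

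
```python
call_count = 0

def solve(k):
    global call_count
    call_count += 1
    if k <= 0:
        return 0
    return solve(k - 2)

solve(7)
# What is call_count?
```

Linear recursion stepping by 2: 5 calls from k=7 down to ≤0.

Answer: 5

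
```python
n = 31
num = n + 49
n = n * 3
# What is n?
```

Trace:
`n = 31` → n = 31
`num = n + 49` → num = 80
`n = n * 3` → n = 93
So n = 93

Answer: 93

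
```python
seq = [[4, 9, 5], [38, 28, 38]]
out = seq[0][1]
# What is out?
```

Trace:
`seq = [[4, 9, 5], [38, 28, 38]]` → seq = [[4, 9, 5], [38, 28, 38]]
`out = seq[0][1]` → out = 9
So out = 9

Answer: 9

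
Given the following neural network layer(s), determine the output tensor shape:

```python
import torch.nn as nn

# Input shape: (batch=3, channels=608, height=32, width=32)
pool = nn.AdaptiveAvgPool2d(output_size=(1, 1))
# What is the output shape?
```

Input: (3, 608, 32, 32) -> Output: (3, 608, 1, 1)

Answer: (3, 608, 1, 1)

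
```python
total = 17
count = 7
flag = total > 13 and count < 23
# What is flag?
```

Trace:
`total = 17` → total = 17
`count = 7` → count = 7
`flag = total > 13 and count < 23` → flag = True
So flag = True

Answer: True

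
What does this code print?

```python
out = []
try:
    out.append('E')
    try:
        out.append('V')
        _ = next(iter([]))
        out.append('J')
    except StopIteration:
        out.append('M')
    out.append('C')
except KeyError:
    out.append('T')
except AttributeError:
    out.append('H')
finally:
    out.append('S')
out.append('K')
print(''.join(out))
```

Execution trace: 'E' (try body) → 'V' (inner try body) → 'M' (inner except StopIteration) → 'C' (try body, no exception) → 'S' (finally) → 'K' (after the try/except). Output: EVMCSK

Answer: EVMCSK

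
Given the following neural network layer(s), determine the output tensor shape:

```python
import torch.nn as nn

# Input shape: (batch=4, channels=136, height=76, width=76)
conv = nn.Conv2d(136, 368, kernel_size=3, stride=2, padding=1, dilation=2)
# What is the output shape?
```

Input: (4, 136, 76, 76) -> Output: (4, 368, 37, 37)

Answer: (4, 368, 37, 37)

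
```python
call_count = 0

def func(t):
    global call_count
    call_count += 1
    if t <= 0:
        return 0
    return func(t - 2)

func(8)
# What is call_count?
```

Linear recursion stepping by 2: 5 calls from t=8 down to ≤0.

Answer: 5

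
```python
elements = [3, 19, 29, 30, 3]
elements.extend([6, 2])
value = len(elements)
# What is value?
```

Trace:
`elements = [3, 19, 29, 30, 3]` → elements = [3, 19, 29, 30, 3]
`elements.extend([6, 2])` → elements = [3, 19, 29, 30, 3, 6, 2]
`value = len(elements)` → value = 7
So value = 7

Answer: 7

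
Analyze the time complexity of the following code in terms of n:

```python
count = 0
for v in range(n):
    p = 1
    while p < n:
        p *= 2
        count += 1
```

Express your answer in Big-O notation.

Each loop level contributes: n × log n. Multiplying the contributions gives O(n log n).

Answer: O(n log n)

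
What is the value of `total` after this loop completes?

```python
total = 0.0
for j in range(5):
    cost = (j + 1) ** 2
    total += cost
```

Sum of squared losses 1² + 2² + ... + 5²
`total` takes the values: 0.0 → 1.0 → 5.0 → 14.0 → 30.0 → 55.0

Answer: 55.0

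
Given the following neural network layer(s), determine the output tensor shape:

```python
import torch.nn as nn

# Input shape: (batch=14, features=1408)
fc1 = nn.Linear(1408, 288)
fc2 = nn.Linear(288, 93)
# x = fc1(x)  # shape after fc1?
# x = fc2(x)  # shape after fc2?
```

Input: (14, 1408) -> after fc1: (14, 288) -> Output: (14, 93)

Answer: (14, 93)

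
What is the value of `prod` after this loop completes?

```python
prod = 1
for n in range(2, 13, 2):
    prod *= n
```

Product of even numbers 2 to 12
`prod` takes the values: 1 → 2 → 8 → 48 → 384 → 3840 → 46080

Answer: 46080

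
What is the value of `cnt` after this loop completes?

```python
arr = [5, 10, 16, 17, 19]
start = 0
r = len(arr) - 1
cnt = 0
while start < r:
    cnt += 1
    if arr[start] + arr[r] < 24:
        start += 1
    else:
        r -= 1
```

Steps to find pair summing to 24
`cnt` takes the values: 0 → 1 → 2 → 3 → 4

Answer: 4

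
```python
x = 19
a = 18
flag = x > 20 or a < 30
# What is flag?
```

Trace:
`x = 19` → x = 19
`a = 18` → a = 18
`flag = x > 20 or a < 30` → flag = True
So flag = True

Answer: True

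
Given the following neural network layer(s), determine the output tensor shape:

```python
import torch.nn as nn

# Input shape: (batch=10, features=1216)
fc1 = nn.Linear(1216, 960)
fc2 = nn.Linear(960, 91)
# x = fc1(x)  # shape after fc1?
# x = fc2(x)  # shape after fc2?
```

Input: (10, 1216) -> after fc1: (10, 960) -> Output: (10, 91)

Answer: (10, 91)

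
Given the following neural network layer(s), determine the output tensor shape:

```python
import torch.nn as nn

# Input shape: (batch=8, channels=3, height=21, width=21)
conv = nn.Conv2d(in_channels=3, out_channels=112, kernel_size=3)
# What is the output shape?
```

Input: (8, 3, 21, 21) -> Output: (8, 112, 19, 19)

Answer: (8, 112, 19, 19)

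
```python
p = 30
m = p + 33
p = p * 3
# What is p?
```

Trace:
`p = 30` → p = 30
`m = p + 33` → m = 63
`p = p * 3` → p = 90
So p = 90

Answer: 90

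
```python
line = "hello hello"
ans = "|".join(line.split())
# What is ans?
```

Trace:
`line = "hello hello"` → line = 'hello hello'
`ans = "|".join(line.split())` → ans = 'hello|hello'
So ans = 'hello|hello'

Answer: 'hello|hello'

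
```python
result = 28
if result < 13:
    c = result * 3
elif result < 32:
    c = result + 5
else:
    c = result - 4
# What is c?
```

Trace:
`result = 28` → result = 28
`if result < 13: ...` → result < 13 is False, result < 32 is True → c = 33
So c = 33

Answer: 33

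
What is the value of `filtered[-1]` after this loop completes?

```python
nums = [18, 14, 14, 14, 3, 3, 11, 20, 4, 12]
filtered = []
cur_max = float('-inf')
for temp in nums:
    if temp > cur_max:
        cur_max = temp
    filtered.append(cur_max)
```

Running max ends at 20
`filtered` takes the values: [] → [18] → [18, 18] → [18, 18, 18] → [18, 18, 18, 18] → [18, 18, 18, 18, 18] → [18, 18, 18, 18, 18, 18] → [18, 18, 18, 18, 18, 18, 18] → [18, 18, 18, 18, 18, 18, 18, 20] → [18, 18, 18, 18, 18, 18, 18, 20, 20] → [18, 18, 18, 18, 18, 18, 18, 20, 20, 20]
So `filtered[-1]` = 20

Answer: 20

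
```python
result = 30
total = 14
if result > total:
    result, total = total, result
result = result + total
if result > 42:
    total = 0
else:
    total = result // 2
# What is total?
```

Trace:
`result = 30` → result = 30
`total = 14` → total = 14
`if result > total: ...` → result > total is True → result = 14; total = 30
`result = result + total` → result = 44
`if result > 42: ...` → result > 42 is True → total = 0
So total = 0

Answer: 0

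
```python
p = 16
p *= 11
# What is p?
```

Trace:
`p = 16` → p = 16
`p *= 11` → p = 176
So p = 176

Answer: 176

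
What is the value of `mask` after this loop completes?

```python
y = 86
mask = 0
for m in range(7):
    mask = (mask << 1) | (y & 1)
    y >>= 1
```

Reverse lowest 7 bits of 86
`mask` takes the values: 0 → 1 → 3 → 6 → 13 → 26 → 53

Answer: 53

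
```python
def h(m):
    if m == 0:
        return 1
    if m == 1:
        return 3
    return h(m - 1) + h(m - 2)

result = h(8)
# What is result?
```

Build up from base cases: h(0)=1, h(1)=3, h(2)=4, h(3)=7, h(4)=11, h(5)=18, h(6)=29, ..., h(8)=76

Answer: 76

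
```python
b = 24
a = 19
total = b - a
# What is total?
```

Trace:
`b = 24` → b = 24
`a = 19` → a = 19
`total = b - a` → total = 5
So total = 5

Answer: 5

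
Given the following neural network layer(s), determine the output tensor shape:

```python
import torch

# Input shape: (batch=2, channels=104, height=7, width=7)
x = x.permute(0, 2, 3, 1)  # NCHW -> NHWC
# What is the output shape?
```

Input: (2, 104, 7, 7) -> Output: (2, 7, 7, 104)

Answer: (2, 7, 7, 104)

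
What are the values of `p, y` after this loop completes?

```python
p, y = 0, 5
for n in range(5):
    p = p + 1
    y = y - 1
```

p goes 0→5, y goes 5→0
`p, y` takes the values: (0, 5) → (1, 5) → (1, 4) → (2, 4) → (2, 3) → (3, 3) → (3, 2) → (4, 2) → (4, 1) → (5, 1) → (5, 0)

Answer: 5, 0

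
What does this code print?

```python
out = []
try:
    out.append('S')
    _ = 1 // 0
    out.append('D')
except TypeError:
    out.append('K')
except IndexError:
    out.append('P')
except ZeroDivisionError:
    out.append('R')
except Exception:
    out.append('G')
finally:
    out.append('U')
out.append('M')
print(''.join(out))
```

Execution trace: 'S' (try body) → 'R' (except ZeroDivisionError) → 'U' (finally) → 'M' (after the try/except). Output: SRUM

Answer: SRUM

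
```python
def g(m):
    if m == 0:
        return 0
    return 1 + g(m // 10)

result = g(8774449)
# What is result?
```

Count of digits of 8774449: 7

Answer: 7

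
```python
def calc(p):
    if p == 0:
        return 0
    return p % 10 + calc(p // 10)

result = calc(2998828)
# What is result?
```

Sum of digits of 2998828: 8 + 2 + 8 + 8 + 9 + 9 + 2 = 46

Answer: 46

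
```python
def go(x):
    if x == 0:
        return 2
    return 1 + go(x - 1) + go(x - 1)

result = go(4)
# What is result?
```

go(x) = 1 + 2·go(x-1), go(0)=2. Closed form: (2+1)·2^4 - 1 = 47.

Answer: 47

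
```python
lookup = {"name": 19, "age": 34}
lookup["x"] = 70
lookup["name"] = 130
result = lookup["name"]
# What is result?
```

Trace:
`lookup = {"name": 19, "age": 34}` → lookup = {'name': 19, 'age': 34}
`lookup["x"] = 70` → lookup = {'name': 19, 'age': 34, 'x': 70}
`lookup["name"] = 130` → lookup = {'name': 130, 'age': 34, 'x': 70}
`result = lookup["name"]` → result = 130
So result = 130

Answer: 130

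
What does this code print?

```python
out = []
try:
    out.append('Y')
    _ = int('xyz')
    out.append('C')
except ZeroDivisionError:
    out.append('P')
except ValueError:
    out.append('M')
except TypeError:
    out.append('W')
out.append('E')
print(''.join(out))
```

Execution trace: 'Y' (try body) → 'M' (except ValueError) → 'E' (after the try/except). Output: YME

Answer: YME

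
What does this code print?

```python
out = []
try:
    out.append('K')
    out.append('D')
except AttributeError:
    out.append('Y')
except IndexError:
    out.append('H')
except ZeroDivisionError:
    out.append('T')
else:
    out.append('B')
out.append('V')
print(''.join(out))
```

Execution trace: 'K' (try body) → 'D' (try body, no exception) → 'B' (else) → 'V' (after the try/except). Output: KDBV

Answer: KDBV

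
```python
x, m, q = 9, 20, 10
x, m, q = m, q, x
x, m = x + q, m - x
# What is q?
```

Trace:
`x, m, q = 9, 20, 10` → x = 9; m = 20; q = 10
`x, m, q = m, q, x` → x = 20; m = 10; q = 9
`x, m = x + q, m - x` → x = 29; m = -10
So q = 9

Answer: 9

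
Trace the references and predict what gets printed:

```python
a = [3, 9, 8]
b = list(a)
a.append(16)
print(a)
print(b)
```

Key concept: list() constructor creates copy.
Step by step:
`a = [3, 9, 8]` → a = [3, 9, 8]
`b = list(a)` → b = [3, 9, 8]
`a.append(16)` → a = [3, 9, 8, 16]
`print(a)` → prints [3, 9, 8, 16]
`print(b)` → prints [3, 9, 8]

Answer:
[3, 9, 8, 16]
[3, 9, 8]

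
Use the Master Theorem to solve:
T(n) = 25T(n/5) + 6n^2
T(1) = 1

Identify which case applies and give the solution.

a=25, b=5, f(n)=6n^2. log_5(25) = 2. Since c=2 = 2, Case 2 applies: T(n) = Θ(n^log_b(a) · log n) = O(n^2 log n).

Answer: O(n^2 log n) - Case 2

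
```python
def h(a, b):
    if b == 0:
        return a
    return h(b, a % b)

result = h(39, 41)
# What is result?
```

h(39, 41) -> h(41, 39) -> h(39, 2) -> h(2, 1) -> h(1, 0) -> 1

Answer: 1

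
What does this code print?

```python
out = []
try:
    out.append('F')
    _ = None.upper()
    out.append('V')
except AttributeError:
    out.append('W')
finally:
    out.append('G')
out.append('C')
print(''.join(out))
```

Execution trace: 'F' (try body) → 'W' (except AttributeError) → 'G' (finally) → 'C' (after the try/except). Output: FWGC

Answer: FWGC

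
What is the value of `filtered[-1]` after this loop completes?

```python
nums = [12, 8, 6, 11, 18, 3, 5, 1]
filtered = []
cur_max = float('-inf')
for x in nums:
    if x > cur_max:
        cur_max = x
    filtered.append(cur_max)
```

Running max ends at 18
`filtered` takes the values: [] → [12] → [12, 12] → [12, 12, 12] → [12, 12, 12, 12] → [12, 12, 12, 12, 18] → [12, 12, 12, 12, 18, 18] → [12, 12, 12, 12, 18, 18, 18] → [12, 12, 12, 12, 18, 18, 18, 18]
So `filtered[-1]` = 18

Answer: 18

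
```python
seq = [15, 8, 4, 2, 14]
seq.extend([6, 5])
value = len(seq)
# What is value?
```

Trace:
`seq = [15, 8, 4, 2, 14]` → seq = [15, 8, 4, 2, 14]
`seq.extend([6, 5])` → seq = [15, 8, 4, 2, 14, 6, 5]
`value = len(seq)` → value = 7
So value = 7

Answer: 7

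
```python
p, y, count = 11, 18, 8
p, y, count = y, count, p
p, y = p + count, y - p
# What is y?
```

Trace:
`p, y, count = 11, 18, 8` → p = 11; y = 18; count = 8
`p, y, count = y, count, p` → p = 18; y = 8; count = 11
`p, y = p + count, y - p` → p = 29; y = -10
So y = -10

Answer: -10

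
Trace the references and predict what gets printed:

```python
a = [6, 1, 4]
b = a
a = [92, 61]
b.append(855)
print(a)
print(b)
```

Key concept: rebinding vs mutation: a is rebound to a new list, b still points at the original.
Step by step:
`a = [6, 1, 4]` → a = [6, 1, 4]
`b = a` → b = [6, 1, 4] (same object as a)
`a = [92, 61]` → a = [92, 61]
`b.append(855)` → b = [6, 1, 4, 855]
`print(a)` → prints [92, 61]
`print(b)` → prints [6, 1, 4, 855]

Answer:
[92, 61]
[6, 1, 4, 855]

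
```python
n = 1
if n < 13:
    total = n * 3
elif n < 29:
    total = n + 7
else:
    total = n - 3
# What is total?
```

Trace:
`n = 1` → n = 1
`if n < 13: ...` → n < 13 is True → total = 3
So total = 3

Answer: 3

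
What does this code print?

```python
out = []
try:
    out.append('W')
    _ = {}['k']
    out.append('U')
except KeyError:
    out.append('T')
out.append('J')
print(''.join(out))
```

Execution trace: 'W' (try body) → 'T' (except KeyError) → 'J' (after the try/except). Output: WTJ

Answer: WTJ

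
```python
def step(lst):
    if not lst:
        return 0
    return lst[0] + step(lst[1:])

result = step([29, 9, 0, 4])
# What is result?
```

29 + 9 + 0 + 4 + 0 = 42

Answer: 42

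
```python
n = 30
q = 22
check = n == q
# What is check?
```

Trace:
`n = 30` → n = 30
`q = 22` → q = 22
`check = n == q` → check = False
So check = False

Answer: False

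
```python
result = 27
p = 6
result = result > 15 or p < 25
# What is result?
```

Trace:
`result = 27` → result = 27
`p = 6` → p = 6
`result = result > 15 or p < 25` → result = True
So result = True

Answer: True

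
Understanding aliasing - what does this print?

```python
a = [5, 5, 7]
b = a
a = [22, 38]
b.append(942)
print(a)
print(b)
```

Key concept: rebinding vs mutation: a is rebound to a new list, b still points at the original.
Step by step:
`a = [5, 5, 7]` → a = [5, 5, 7]
`b = a` → b = [5, 5, 7] (same object as a)
`a = [22, 38]` → a = [22, 38]
`b.append(942)` → b = [5, 5, 7, 942]
`print(a)` → prints [22, 38]
`print(b)` → prints [5, 5, 7, 942]

Answer:
[22, 38]
[5, 5, 7, 942]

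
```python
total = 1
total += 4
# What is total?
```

Trace:
`total = 1` → total = 1
`total += 4` → total = 5
So total = 5

Answer: 5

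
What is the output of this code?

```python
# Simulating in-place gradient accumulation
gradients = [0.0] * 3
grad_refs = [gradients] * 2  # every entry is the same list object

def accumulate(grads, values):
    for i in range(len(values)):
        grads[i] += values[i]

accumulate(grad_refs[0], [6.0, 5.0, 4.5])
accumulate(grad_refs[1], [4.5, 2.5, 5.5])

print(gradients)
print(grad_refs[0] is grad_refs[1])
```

Key concept: gradient accumulation aliasing.
Step by step:
`gradients = [0.0] * 3` → gradients = [0.0, 0.0, 0.0]
`grad_refs = [gradients] * 2` → grad_refs = [[0.0, 0.0, 0.0], [0.0, 0.0, 0.0]]
`accumulate(grad_refs[0], [6.0, 5.0, 4.5])` → gradients = [6.0, 5.0, 4.5]; grad_refs = [[6.0, 5.0, 4.5], [6.0, 5.0, 4.5]]
`accumulate(grad_refs[1], [4.5, 2.5, 5.5])` → gradients = [10.5, 7.5, 10.0]; grad_refs = [[10.5, 7.5, 10.0], [10.5, 7.5, 10.0]]
`print(gradients)` → prints [10.5, 7.5, 10.0]
`print(grad_refs[0] is grad_refs[1])` → prints True

Answer:
[10.5, 7.5, 10.0]
True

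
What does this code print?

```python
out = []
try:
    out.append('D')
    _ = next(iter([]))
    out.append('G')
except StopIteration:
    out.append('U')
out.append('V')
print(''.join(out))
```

Execution trace: 'D' (try body) → 'U' (except StopIteration) → 'V' (after the try/except). Output: DUV

Answer: DUV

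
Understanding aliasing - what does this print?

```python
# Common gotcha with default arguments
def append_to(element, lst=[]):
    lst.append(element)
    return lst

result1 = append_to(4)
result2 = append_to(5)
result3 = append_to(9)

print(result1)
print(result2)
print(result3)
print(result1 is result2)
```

Key concept: mutable default argument gotcha.
Step by step:
`result1 = append_to(4)` → result1 = [4]
`result2 = append_to(5)` → result1 = [4, 5] (same object as result2); result2 = [4, 5] (same object as result1)
`result3 = append_to(9)` → result1 = [4, 5, 9] (same object as result2, result3); result2 = [4, 5, 9] (same object as result1, result3); result3 = [4, 5, 9] (same object as result1, result2)
`print(result1)` → prints [4, 5, 9]
`print(result2)` → prints [4, 5, 9]
`print(result3)` → prints [4, 5, 9]
`print(result1 is result2)` → prints True

Answer:
[4, 5, 9]
[4, 5, 9]
[4, 5, 9]
True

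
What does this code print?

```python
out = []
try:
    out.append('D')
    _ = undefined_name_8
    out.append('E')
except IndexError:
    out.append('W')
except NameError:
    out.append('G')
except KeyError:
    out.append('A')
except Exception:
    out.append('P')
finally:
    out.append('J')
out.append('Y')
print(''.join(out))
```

Execution trace: 'D' (try body) → 'G' (except NameError) → 'J' (finally) → 'Y' (after the try/except). Output: DGJY

Answer: DGJY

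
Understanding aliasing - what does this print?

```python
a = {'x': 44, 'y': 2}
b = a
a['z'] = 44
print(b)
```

Key concept: dict aliasing.
Step by step:
`a = {'x': 44, 'y': 2}` → a = {'x': 44, 'y': 2}
`b = a` → b = {'x': 44, 'y': 2} (same object as a)
`a['z'] = 44` → a = {'x': 44, 'y': 2, 'z': 44} (same object as b); b = {'x': 44, 'y': 2, 'z': 44} (same object as a)
`print(b)` → prints {'x': 44, 'y': 2, 'z': 44}

Answer: {'x': 44, 'y': 2, 'z': 44}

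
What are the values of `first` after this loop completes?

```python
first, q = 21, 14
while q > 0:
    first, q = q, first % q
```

GCD of 21 and 14
`first` takes the values: 21 → 14 → 7

Answer: 7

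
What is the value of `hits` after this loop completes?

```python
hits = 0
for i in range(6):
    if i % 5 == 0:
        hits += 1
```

Count numbers divisible by 5 in range(6)
`hits` takes the values: 0 → 1 → 2

Answer: 2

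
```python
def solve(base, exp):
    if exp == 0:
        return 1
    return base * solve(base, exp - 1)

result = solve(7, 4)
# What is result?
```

solve(7, 4) = 7 * 7 * 7 * 7 = 2401

Answer: 2401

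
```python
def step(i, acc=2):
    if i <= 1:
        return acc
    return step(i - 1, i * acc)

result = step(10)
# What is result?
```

Accumulator trace (n, acc): (10, 2) -> (9, 20) -> (8, 180) -> (7, 1440) -> (6, 10080) -> (5, 60480) -> (4, 302400) -> (3, 1209600) -> (2, 3628800) -> (1, 7257600) -> return 7257600

Answer: 7257600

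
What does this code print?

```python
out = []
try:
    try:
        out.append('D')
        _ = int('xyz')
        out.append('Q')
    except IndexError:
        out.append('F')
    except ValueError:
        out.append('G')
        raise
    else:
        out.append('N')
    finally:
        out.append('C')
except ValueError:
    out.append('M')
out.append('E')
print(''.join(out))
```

Execution trace: 'D' (inner try body) → 'G' (inner except ValueError) → 'C' (inner finally) → 'M' (outer except ValueError) → 'E' (after the try/except). Output: DGCME

Answer: DGCME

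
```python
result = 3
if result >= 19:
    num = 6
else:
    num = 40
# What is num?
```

Trace:
`result = 3` → result = 3
`if result >= 19: ...` → result >= 19 is False, take else branch → num = 40
So num = 40

Answer: 40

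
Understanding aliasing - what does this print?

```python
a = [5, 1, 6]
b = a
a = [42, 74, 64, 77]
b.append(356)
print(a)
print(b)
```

Key concept: rebinding vs mutation: a is rebound to a new list, b still points at the original.
Step by step:
`a = [5, 1, 6]` → a = [5, 1, 6]
`b = a` → b = [5, 1, 6] (same object as a)
`a = [42, 74, 64, 77]` → a = [42, 74, 64, 77]
`b.append(356)` → b = [5, 1, 6, 356]
`print(a)` → prints [42, 74, 64, 77]
`print(b)` → prints [5, 1, 6, 356]

Answer:
[42, 74, 64, 77]
[5, 1, 6, 356]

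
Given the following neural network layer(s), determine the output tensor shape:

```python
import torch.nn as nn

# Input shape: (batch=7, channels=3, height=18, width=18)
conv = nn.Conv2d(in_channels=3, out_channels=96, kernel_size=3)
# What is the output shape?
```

Input: (7, 3, 18, 18) -> Output: (7, 96, 16, 16)

Answer: (7, 96, 16, 16)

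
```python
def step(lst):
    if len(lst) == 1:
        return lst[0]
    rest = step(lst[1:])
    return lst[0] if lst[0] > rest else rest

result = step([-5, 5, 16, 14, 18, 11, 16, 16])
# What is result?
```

Recursive max over [-5, 5, 16, 14, 18, 11, 16, 16] = 18

Answer: 18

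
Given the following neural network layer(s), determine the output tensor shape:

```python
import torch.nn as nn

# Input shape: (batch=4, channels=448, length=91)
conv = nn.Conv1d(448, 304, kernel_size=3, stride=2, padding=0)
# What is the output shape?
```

Input: (4, 448, 91) -> Output: (4, 304, 45)

Answer: (4, 304, 45)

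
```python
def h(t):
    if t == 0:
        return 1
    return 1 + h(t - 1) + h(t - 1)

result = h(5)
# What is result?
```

h(t) = 1 + 2·h(t-1), h(0)=1. Closed form: (1+1)·2^5 - 1 = 63.

Answer: 63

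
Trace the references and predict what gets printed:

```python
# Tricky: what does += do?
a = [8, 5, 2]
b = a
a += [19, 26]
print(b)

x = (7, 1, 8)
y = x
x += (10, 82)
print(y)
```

Key concept: += behavior differs for mutable vs immutable.
Step by step:
`a = [8, 5, 2]` → a = [8, 5, 2]
`b = a` → b = [8, 5, 2] (same object as a)
`a += [19, 26]` → a = [8, 5, 2, 19, 26] (same object as b); b = [8, 5, 2, 19, 26] (same object as a)
`print(b)` → prints [8, 5, 2, 19, 26]
`x = (7, 1, 8)` → x = (7, 1, 8)
`y = x` → y = (7, 1, 8)
`x += (10, 82)` → x = (7, 1, 8, 10, 82)
`print(y)` → prints (7, 1, 8)

Answer:
[8, 5, 2, 19, 26]
(7, 1, 8)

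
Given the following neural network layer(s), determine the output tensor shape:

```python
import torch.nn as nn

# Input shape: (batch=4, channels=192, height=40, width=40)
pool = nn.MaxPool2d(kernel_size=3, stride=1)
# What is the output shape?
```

Input: (4, 192, 40, 40) -> Output: (4, 192, 38, 38)

Answer: (4, 192, 38, 38)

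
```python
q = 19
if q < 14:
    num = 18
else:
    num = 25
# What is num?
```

Trace:
`q = 19` → q = 19
`if q < 14: ...` → q < 14 is False, take else branch → num = 25
So num = 25

Answer: 25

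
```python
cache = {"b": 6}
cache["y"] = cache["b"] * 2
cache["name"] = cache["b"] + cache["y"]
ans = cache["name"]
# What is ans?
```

Trace:
`cache = {"b": 6}` → cache = {'b': 6}
`cache["y"] = cache["b"] * 2` → cache = {'b': 6, 'y': 12}
`cache["name"] = cache["b"] + cache["y"]` → cache = {'b': 6, 'y': 12, 'name': 18}
`ans = cache["name"]` → ans = 18
So ans = 18

Answer: 18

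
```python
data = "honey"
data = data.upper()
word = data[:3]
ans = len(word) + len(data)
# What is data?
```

Trace:
`data = "honey"` → data = 'honey'
`data = data.upper()` → data = 'HONEY'
`word = data[:3]` → word = 'HON'
`ans = len(word) + len(data)` → ans = 8
So data = 'HONEY'

Answer: 'HONEY'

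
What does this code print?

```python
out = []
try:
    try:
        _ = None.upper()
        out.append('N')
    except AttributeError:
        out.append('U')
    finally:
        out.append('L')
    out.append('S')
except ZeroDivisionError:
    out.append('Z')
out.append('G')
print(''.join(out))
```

Execution trace: 'U' (inner except AttributeError) → 'L' (inner finally) → 'S' (try body, no exception) → 'G' (after the try/except). Output: ULSG

Answer: ULSG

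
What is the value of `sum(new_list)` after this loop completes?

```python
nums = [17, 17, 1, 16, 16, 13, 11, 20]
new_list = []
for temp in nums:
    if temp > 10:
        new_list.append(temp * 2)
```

Sum of doubled values > 10
`new_list` takes the values: [] → [34] → [34, 34] → [34, 34, 32] → [34, 34, 32, 32] → [34, 34, 32, 32, 26] → [34, 34, 32, 32, 26, 22] → [34, 34, 32, 32, 26, 22, 40]
So `sum(new_list)` = 220

Answer: 220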